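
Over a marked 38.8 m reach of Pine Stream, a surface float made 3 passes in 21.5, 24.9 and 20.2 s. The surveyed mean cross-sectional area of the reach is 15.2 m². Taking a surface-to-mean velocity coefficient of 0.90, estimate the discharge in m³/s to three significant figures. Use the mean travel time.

23.9 m³/s

t̄ = (21.5 + 24.9 + 20.2) / 3 = 22.2 s
v_surface = L / t̄ = 38.8 / 22.2 = 1.748 m/s
v_mean = 0.90 × 1.748 = 1.573 m/s
Q = A × v_mean = 15.2 × 1.573 = 23.91 m³/s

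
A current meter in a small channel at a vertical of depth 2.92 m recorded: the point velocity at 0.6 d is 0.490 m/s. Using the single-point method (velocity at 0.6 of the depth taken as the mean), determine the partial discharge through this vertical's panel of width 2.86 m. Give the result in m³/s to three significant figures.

v̄ = v₀.₆ = 0.490 m/s
q = v̄ × d × w = 0.4900 × 2.92 × 2.86 = 4.092 m³/s

4.09 m³/s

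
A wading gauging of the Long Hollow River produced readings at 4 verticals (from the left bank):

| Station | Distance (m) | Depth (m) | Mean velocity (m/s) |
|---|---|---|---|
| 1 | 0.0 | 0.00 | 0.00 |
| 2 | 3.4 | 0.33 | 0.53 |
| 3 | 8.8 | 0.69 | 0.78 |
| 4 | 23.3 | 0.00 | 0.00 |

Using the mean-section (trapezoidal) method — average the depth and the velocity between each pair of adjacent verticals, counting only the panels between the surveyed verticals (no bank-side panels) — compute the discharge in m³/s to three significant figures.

Panel 1-2: Δb = 3.4 m, d̄ = (0.00+0.33)/2 = 0.165, v̄ = (0.00+0.53)/2 = 0.265 → q = 3.4×0.165×0.265 = 0.1487 m³/s
Panel 2-3: Δb = 5.4 m, d̄ = (0.33+0.69)/2 = 0.51, v̄ = (0.53+0.78)/2 = 0.655 → q = 5.4×0.51×0.655 = 1.804 m³/s
Panel 3-4: Δb = 14.5 m, d̄ = (0.69+0.00)/2 = 0.345, v̄ = (0.78+0.00)/2 = 0.39 → q = 14.5×0.345×0.39 = 1.951 m³/s
Q = Σ q = 3.904 m³/s

3.90 m³/s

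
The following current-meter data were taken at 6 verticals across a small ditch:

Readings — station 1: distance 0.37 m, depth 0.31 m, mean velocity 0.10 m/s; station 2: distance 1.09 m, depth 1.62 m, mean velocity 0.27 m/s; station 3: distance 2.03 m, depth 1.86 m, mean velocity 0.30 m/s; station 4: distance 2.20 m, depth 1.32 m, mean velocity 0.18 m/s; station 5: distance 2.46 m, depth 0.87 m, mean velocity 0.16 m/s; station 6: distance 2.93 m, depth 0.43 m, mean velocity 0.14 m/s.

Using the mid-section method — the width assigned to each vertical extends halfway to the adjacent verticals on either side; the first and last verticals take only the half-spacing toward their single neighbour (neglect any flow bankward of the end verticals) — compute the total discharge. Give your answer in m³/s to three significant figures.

0.800 m³/s

w_1 = (1.09 − 0.37)/2 = 0.36 m; q_1 = 0.10 × 0.31 × 0.36 = 0.01116 m³/s
w_2 = (2.03 − 0.37)/2 = 0.83 m; q_2 = 0.27 × 1.62 × 0.83 = 0.3630 m³/s
w_3 = (2.20 − 1.09)/2 = 0.555 m; q_3 = 0.30 × 1.86 × 0.555 = 0.3097 m³/s
w_4 = (2.46 − 2.03)/2 = 0.215 m; q_4 = 0.18 × 1.32 × 0.215 = 0.05108 m³/s
w_5 = (2.93 − 2.20)/2 = 0.365 m; q_5 = 0.16 × 0.87 × 0.365 = 0.05081 m³/s
w_6 = (2.93 − 2.46)/2 = 0.235 m; q_6 = 0.14 × 0.43 × 0.235 = 0.01415 m³/s
Q = Σ qᵢ = 0.7999 m³/s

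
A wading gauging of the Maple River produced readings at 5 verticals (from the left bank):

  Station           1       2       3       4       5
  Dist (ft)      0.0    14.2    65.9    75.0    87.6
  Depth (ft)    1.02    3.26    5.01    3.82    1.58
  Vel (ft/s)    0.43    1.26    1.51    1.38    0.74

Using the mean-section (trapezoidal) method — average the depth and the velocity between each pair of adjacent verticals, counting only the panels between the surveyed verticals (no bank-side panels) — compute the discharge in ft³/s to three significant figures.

Panel 1-2: Δb = 14.2 ft, d̄ = (1.02+3.26)/2 = 2.14, v̄ = (0.43+1.26)/2 = 0.845 → q = 14.2×2.14×0.845 = 25.68 ft³/s
Panel 2-3: Δb = 51.7 ft, d̄ = (3.26+5.01)/2 = 4.135, v̄ = (1.26+1.51)/2 = 1.385 → q = 51.7×4.135×1.385 = 296.1 ft³/s
Panel 3-4: Δb = 9.1 ft, d̄ = (5.01+3.82)/2 = 4.415, v̄ = (1.51+1.38)/2 = 1.445 → q = 9.1×4.415×1.445 = 58.06 ft³/s
Panel 4-5: Δb = 12.6 ft, d̄ = (3.82+1.58)/2 = 2.7, v̄ = (1.38+0.74)/2 = 1.06 → q = 12.6×2.7×1.06 = 36.06 ft³/s
Q = Σ q = 415.9 ft³/s

416 ft³/s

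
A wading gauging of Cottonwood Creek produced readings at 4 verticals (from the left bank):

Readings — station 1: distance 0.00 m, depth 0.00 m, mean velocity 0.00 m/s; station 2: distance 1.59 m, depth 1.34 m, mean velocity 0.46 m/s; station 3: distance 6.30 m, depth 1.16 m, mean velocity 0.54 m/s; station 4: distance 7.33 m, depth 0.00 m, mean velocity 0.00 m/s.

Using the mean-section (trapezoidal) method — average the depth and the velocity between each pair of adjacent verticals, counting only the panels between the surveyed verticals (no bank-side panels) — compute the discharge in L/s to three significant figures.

Panel 1-2: Δb = 1.59 m, d̄ = (0.00+1.34)/2 = 0.67, v̄ = (0.00+0.46)/2 = 0.23 → q = 1.59×0.67×0.23 = 0.2450 m³/s
Panel 2-3: Δb = 4.71 m, d̄ = (1.34+1.16)/2 = 1.25, v̄ = (0.46+0.54)/2 = 0.5 → q = 4.71×1.25×0.5 = 2.944 m³/s
Panel 3-4: Δb = 1.03 m, d̄ = (1.16+0.00)/2 = 0.58, v̄ = (0.54+0.00)/2 = 0.27 → q = 1.03×0.58×0.27 = 0.1613 m³/s
Q = Σ q = 3.350 m³/s
= 3.350 × 1000 = 3350 L/s

3350 L/s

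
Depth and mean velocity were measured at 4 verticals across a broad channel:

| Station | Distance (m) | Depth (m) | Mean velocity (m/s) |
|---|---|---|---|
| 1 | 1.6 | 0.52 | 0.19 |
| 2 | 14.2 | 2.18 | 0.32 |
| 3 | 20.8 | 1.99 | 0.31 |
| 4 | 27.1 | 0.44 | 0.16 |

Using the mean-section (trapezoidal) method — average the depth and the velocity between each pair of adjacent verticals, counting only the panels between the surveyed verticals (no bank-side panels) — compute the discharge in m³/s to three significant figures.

10.5 m³/s

Panel 1-2: Δb = 12.6 m, d̄ = (0.52+2.18)/2 = 1.35, v̄ = (0.19+0.32)/2 = 0.255 → q = 12.6×1.35×0.255 = 4.338 m³/s
Panel 2-3: Δb = 6.6 m, d̄ = (2.18+1.99)/2 = 2.085, v̄ = (0.32+0.31)/2 = 0.315 → q = 6.6×2.085×0.315 = 4.335 m³/s
Panel 3-4: Δb = 6.3 m, d̄ = (1.99+0.44)/2 = 1.215, v̄ = (0.31+0.16)/2 = 0.235 → q = 6.3×1.215×0.235 = 1.799 m³/s
Q = Σ q = 10.47 m³/s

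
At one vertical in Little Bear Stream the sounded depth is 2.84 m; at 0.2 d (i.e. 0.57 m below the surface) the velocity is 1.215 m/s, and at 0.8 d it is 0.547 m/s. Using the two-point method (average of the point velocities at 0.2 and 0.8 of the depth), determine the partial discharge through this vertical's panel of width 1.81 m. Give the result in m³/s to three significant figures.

4.53 m³/s

v̄ = (1.215 + 0.547) / 2 = 0.8810 m/s
q = v̄ × d × w = 0.8810 × 2.84 × 1.81 = 4.529 m³/s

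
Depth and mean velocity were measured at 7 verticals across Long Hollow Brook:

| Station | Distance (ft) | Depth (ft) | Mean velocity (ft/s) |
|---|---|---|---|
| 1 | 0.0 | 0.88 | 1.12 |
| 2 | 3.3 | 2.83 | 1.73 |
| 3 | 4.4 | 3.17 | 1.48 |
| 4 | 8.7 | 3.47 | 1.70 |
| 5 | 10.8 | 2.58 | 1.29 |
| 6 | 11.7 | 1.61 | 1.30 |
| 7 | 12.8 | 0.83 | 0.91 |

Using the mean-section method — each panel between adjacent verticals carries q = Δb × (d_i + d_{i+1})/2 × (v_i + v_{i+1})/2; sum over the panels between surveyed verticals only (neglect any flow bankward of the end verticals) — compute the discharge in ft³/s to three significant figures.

50.1 ft³/s

Panel 1-2: Δb = 3.3 ft, d̄ = (0.88+2.83)/2 = 1.855, v̄ = (1.12+1.73)/2 = 1.425 → q = 3.3×1.855×1.425 = 8.723 ft³/s
Panel 2-3: Δb = 1.1 ft, d̄ = (2.83+3.17)/2 = 3, v̄ = (1.73+1.48)/2 = 1.605 → q = 1.1×3×1.605 = 5.297 ft³/s
Panel 3-4: Δb = 4.3 ft, d̄ = (3.17+3.47)/2 = 3.32, v̄ = (1.48+1.70)/2 = 1.59 → q = 4.3×3.32×1.59 = 22.70 ft³/s
Panel 4-5: Δb = 2.1 ft, d̄ = (3.47+2.58)/2 = 3.025, v̄ = (1.70+1.29)/2 = 1.495 → q = 2.1×3.025×1.495 = 9.497 ft³/s
Panel 5-6: Δb = 0.9 ft, d̄ = (2.58+1.61)/2 = 2.095, v̄ = (1.29+1.30)/2 = 1.295 → q = 0.9×2.095×1.295 = 2.442 ft³/s
Panel 6-7: Δb = 1.1 ft, d̄ = (1.61+0.83)/2 = 1.22, v̄ = (1.30+0.91)/2 = 1.105 → q = 1.1×1.22×1.105 = 1.483 ft³/s
Q = Σ q = 50.14 ft³/s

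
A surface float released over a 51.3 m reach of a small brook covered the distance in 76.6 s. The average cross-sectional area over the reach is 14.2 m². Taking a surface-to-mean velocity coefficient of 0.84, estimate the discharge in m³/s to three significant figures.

v_surface = L / t̄ = 51.3 / 76.6 = 0.6697 m/s
v_mean = 0.84 × 0.6697 = 0.5626 m/s
Q = A × v_mean = 14.2 × 0.5626 = 7.988 m³/s

7.99 m³/s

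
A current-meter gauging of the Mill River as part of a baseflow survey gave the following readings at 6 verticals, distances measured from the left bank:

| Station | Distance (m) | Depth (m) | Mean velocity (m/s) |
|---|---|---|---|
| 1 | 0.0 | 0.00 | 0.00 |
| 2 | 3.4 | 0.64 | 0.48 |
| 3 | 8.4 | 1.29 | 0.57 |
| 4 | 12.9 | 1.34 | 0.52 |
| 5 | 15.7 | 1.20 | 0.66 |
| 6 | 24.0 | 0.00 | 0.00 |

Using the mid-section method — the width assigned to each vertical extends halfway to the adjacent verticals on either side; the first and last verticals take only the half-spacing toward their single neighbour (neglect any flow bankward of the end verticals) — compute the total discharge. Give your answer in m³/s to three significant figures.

w_2 = (8.4 − 0.0)/2 = 4.2 m; q_2 = 0.48 × 0.64 × 4.2 = 1.290 m³/s
w_3 = (12.9 − 3.4)/2 = 4.75 m; q_3 = 0.57 × 1.29 × 4.75 = 3.493 m³/s
w_4 = (15.7 − 8.4)/2 = 3.65 m; q_4 = 0.52 × 1.34 × 3.65 = 2.543 m³/s
w_5 = (24.0 − 12.9)/2 = 5.55 m; q_5 = 0.66 × 1.20 × 5.55 = 4.396 m³/s
Stations 1, 6 contribute zero (depth or velocity is 0).
Q = Σ qᵢ = 11.72 m³/s

11.7 m³/s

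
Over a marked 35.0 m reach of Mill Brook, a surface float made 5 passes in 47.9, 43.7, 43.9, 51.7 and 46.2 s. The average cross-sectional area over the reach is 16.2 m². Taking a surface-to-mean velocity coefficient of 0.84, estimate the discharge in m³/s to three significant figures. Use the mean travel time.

t̄ = (47.9 + 43.7 + 43.9 + 51.7 + 46.2) / 5 = 46.68 s
v_surface = L / t̄ = 35.0 / 46.68 = 0.7498 m/s
v_mean = 0.84 × 0.7498 = 0.6298 m/s
Q = A × v_mean = 16.2 × 0.6298 = 10.20 m³/s

10.2 m³/s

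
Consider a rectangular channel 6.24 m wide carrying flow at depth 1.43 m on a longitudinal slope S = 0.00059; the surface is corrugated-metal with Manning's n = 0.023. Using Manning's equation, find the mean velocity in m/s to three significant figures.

A = b·y = 6.24 × 1.43 = 8.923 m²
P = b + 2y = 6.24 + 2×1.43 = 9.100 m
R = A/P = 8.923/9.100 = 0.9806 m
Q = (1/n)·A·R^(2/3)·S^(1/2) = (1/0.023) × 8.923 × 0.9806^(2/3) × 0.00059^(1/2) = 9.301 m³/s
V = Q/A = 9.301/8.923 = 1.042 m/s

1.04 m/s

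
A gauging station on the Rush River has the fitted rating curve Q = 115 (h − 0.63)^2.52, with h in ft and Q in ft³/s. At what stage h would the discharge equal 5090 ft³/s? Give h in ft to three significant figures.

5.13 ft

h − h₀ = (Q/C)^(1/b) = (5090/115)^(1/2.52) = 4.500 ft
h = 0.63 + 4.500 = 5.130 ft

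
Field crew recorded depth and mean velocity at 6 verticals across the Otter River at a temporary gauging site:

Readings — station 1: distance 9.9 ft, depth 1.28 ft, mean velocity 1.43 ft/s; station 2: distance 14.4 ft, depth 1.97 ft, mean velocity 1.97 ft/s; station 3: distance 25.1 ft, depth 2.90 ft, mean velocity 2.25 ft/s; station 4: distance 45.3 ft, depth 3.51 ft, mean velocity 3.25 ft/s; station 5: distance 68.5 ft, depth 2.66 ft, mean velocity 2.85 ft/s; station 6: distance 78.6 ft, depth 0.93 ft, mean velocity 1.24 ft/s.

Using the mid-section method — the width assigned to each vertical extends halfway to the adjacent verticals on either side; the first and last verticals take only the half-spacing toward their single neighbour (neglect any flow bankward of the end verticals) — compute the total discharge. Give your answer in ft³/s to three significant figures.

w_1 = (14.4 − 9.9)/2 = 2.25 ft; q_1 = 1.43 × 1.28 × 2.25 = 4.118 ft³/s
w_2 = (25.1 − 9.9)/2 = 7.6 ft; q_2 = 1.97 × 1.97 × 7.6 = 29.49 ft³/s
w_3 = (45.3 − 14.4)/2 = 15.45 ft; q_3 = 2.25 × 2.90 × 15.45 = 100.8 ft³/s
w_4 = (68.5 − 25.1)/2 = 21.7 ft; q_4 = 3.25 × 3.51 × 21.7 = 247.5 ft³/s
w_5 = (78.6 − 45.3)/2 = 16.65 ft; q_5 = 2.85 × 2.66 × 16.65 = 126.2 ft³/s
w_6 = (78.6 − 68.5)/2 = 5.05 ft; q_6 = 1.24 × 0.93 × 5.05 = 5.824 ft³/s
Q = Σ qᵢ = 514.0 ft³/s

514 ft³/s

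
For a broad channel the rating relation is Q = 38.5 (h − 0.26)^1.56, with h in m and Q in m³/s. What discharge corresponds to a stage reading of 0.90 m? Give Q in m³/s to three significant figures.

19.2 m³/s

Q = 38.5 × (0.90 − 0.26)^1.56 = 38.5 × 0.64^1.56 = 19.19 m³/s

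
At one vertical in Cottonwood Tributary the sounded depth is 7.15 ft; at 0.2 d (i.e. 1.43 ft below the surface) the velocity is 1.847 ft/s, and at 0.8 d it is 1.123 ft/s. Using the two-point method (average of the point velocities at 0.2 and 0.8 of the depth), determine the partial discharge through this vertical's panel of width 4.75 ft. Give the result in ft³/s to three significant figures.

v̄ = (1.847 + 1.123) / 2 = 1.485 ft/s
q = v̄ × d × w = 1.485 × 7.15 × 4.75 = 50.43 ft³/s

50.4 ft³/s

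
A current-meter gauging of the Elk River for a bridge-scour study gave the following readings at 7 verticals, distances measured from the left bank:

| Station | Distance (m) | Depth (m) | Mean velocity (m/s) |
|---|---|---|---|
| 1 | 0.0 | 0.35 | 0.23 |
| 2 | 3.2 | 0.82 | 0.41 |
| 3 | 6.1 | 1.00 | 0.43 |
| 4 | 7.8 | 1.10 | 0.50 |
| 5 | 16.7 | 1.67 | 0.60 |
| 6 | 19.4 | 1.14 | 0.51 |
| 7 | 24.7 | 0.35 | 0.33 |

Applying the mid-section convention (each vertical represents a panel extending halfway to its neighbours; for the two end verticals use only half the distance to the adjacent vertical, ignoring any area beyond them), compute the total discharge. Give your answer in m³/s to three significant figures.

w_1 = (3.2 − 0.0)/2 = 1.6 m; q_1 = 0.23 × 0.35 × 1.6 = 0.1288 m³/s
w_2 = (6.1 − 0.0)/2 = 3.05 m; q_2 = 0.41 × 0.82 × 3.05 = 1.025 m³/s
w_3 = (7.8 − 3.2)/2 = 2.3 m; q_3 = 0.43 × 1.00 × 2.3 = 0.9890 m³/s
w_4 = (16.7 − 6.1)/2 = 5.3 m; q_4 = 0.50 × 1.10 × 5.3 = 2.915 m³/s
w_5 = (19.4 − 7.8)/2 = 5.8 m; q_5 = 0.60 × 1.67 × 5.8 = 5.812 m³/s
w_6 = (24.7 − 16.7)/2 = 4 m; q_6 = 0.51 × 1.14 × 4 = 2.326 m³/s
w_7 = (24.7 − 19.4)/2 = 2.65 m; q_7 = 0.33 × 0.35 × 2.65 = 0.3061 m³/s
Q = Σ qᵢ = 13.50 m³/s

13.5 m³/s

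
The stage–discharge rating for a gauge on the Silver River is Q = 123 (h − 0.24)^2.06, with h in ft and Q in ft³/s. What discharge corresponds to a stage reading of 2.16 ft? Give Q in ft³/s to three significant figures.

Q = 123 × (2.16 − 0.24)^2.06 = 123 × 1.92^2.06 = 471.5 ft³/s

472 ft³/s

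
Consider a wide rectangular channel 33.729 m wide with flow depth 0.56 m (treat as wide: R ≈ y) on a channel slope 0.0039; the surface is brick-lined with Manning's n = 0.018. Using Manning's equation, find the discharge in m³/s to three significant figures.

44.5 m³/s

A = b·y = 33.729 × 0.56 = 18.89 m²
Wide channel: R ≈ y = 0.56 m
Q = (1/n)·A·R^(2/3)·S^(1/2) = (1/0.018) × 18.89 × 0.5600^(2/3) × 0.0039^(1/2) = 44.52 m³/s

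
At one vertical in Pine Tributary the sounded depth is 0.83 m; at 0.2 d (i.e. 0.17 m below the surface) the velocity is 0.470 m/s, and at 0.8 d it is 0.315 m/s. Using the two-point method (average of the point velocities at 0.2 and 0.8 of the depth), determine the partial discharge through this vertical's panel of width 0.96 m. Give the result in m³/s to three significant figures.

v̄ = (0.470 + 0.315) / 2 = 0.3925 m/s
q = v̄ × d × w = 0.3925 × 0.83 × 0.96 = 0.3127 m³/s

0.313 m³/s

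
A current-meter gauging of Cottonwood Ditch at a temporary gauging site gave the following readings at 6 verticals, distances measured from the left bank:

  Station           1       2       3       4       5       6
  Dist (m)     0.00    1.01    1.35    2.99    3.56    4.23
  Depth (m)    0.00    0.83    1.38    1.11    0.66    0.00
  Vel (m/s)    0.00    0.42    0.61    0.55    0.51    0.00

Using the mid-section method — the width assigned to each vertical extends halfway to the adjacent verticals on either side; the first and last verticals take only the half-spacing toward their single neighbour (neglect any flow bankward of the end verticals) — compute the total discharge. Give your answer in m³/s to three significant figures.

w_2 = (1.35 − 0.00)/2 = 0.675 m; q_2 = 0.42 × 0.83 × 0.675 = 0.2353 m³/s
w_3 = (2.99 − 1.01)/2 = 0.99 m; q_3 = 0.61 × 1.38 × 0.99 = 0.8334 m³/s
w_4 = (3.56 − 1.35)/2 = 1.105 m; q_4 = 0.55 × 1.11 × 1.105 = 0.6746 m³/s
w_5 = (4.23 − 2.99)/2 = 0.62 m; q_5 = 0.51 × 0.66 × 0.62 = 0.2087 m³/s
Stations 1, 6 contribute zero (depth or velocity is 0).
Q = Σ qᵢ = 1.952 m³/s

1.95 m³/s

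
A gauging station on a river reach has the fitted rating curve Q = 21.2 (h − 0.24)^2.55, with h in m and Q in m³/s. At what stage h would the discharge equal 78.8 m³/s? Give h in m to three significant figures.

h − h₀ = (Q/C)^(1/b) = (78.8/21.2)^(1/2.55) = 1.673 m
h = 0.24 + 1.673 = 1.913 m

1.91 m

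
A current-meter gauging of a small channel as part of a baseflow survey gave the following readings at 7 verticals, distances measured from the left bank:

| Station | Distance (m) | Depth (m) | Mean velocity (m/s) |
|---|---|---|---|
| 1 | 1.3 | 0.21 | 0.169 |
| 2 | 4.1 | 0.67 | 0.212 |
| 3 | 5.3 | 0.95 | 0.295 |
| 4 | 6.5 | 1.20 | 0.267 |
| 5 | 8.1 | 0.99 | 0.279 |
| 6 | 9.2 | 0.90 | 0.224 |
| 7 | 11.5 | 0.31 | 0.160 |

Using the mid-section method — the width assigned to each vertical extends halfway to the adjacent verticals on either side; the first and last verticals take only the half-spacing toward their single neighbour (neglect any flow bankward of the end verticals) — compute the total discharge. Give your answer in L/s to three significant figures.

1890 L/s

w_1 = (4.1 − 1.3)/2 = 1.4 m; q_1 = 0.169 × 0.21 × 1.4 = 0.04969 m³/s
w_2 = (5.3 − 1.3)/2 = 2 m; q_2 = 0.212 × 0.67 × 2 = 0.2841 m³/s
w_3 = (6.5 − 4.1)/2 = 1.2 m; q_3 = 0.295 × 0.95 × 1.2 = 0.3363 m³/s
w_4 = (8.1 − 5.3)/2 = 1.4 m; q_4 = 0.267 × 1.20 × 1.4 = 0.4486 m³/s
w_5 = (9.2 − 6.5)/2 = 1.35 m; q_5 = 0.279 × 0.99 × 1.35 = 0.3729 m³/s
w_6 = (11.5 − 8.1)/2 = 1.7 m; q_6 = 0.224 × 0.90 × 1.7 = 0.3427 m³/s
w_7 = (11.5 − 9.2)/2 = 1.15 m; q_7 = 0.160 × 0.31 × 1.15 = 0.05704 m³/s
Q = Σ qᵢ = 1.891 m³/s
= 1.891 × 1000 = 1891 L/s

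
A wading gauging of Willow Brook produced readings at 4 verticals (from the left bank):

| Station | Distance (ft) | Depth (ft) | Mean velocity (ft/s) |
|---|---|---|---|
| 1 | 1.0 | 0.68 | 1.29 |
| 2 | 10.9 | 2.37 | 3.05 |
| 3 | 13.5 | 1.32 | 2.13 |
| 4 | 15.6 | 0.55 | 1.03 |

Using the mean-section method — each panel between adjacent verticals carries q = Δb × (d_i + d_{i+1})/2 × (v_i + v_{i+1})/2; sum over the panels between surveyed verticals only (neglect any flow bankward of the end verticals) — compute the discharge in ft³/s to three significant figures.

48.3 ft³/s

Panel 1-2: Δb = 9.9 ft, d̄ = (0.68+2.37)/2 = 1.525, v̄ = (1.29+3.05)/2 = 2.17 → q = 9.9×1.525×2.17 = 32.76 ft³/s
Panel 2-3: Δb = 2.6 ft, d̄ = (2.37+1.32)/2 = 1.845, v̄ = (3.05+2.13)/2 = 2.59 → q = 2.6×1.845×2.59 = 12.42 ft³/s
Panel 3-4: Δb = 2.1 ft, d̄ = (1.32+0.55)/2 = 0.935, v̄ = (2.13+1.03)/2 = 1.58 → q = 2.1×0.935×1.58 = 3.102 ft³/s
Q = Σ q = 48.29 ft³/s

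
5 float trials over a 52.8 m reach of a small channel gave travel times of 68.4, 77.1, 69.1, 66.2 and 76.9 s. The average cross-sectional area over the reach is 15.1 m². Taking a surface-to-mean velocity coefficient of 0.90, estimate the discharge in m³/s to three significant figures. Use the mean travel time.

t̄ = (68.4 + 77.1 + 69.1 + 66.2 + 76.9) / 5 = 71.54 s
v_surface = L / t̄ = 52.8 / 71.54 = 0.7380 m/s
v_mean = 0.90 × 0.7380 = 0.6642 m/s
Q = A × v_mean = 15.1 × 0.6642 = 10.03 m³/s

10.0 m³/s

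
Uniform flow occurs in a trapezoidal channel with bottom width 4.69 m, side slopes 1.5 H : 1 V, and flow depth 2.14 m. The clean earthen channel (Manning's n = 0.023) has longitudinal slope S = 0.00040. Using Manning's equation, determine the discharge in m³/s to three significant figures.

18.1 m³/s

A = (b + z·y)·y = (4.69 + 1.5×2.14)×2.14 = 16.91 m²
P = b + 2y√(1+z²) = 4.69 + 2×2.14×√(1+1.5²) = 12.41 m
R = A/P = 16.91/12.41 = 1.363 m
Q = (1/n)·A·R^(2/3)·S^(1/2) = (1/0.023) × 16.91 × 1.363^(2/3) × 0.00040^(1/2) = 18.07 m³/s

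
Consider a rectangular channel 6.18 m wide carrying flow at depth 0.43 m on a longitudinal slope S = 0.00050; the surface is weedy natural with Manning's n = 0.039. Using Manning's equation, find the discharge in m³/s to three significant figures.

0.796 m³/s

A = b·y = 6.18 × 0.43 = 2.657 m²
P = b + 2y = 6.18 + 2×0.43 = 7.040 m
R = A/P = 2.657/7.040 = 0.3775 m
Q = (1/n)·A·R^(2/3)·S^(1/2) = (1/0.039) × 2.657 × 0.3775^(2/3) × 0.00050^(1/2) = 0.7958 m³/s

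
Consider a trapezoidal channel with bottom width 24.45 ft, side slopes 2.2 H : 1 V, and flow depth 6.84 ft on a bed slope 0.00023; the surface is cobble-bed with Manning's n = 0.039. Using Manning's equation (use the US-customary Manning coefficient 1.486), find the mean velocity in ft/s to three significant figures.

A = (b + z·y)·y = (24.45 + 2.2×6.84)×6.84 = 270.2 ft²
P = b + 2y√(1+z²) = 24.45 + 2×6.84×√(1+2.2²) = 57.51 ft
R = A/P = 270.2/57.51 = 4.698 ft
Q = (1.486/n)·A·R^(2/3)·S^(1/2) = (1.486/0.039) × 270.2 × 4.698^(2/3) × 0.00023^(1/2) = 437.9 ft³/s
V = Q/A = 437.9/270.2 = 1.621 ft/s

1.62 ft/s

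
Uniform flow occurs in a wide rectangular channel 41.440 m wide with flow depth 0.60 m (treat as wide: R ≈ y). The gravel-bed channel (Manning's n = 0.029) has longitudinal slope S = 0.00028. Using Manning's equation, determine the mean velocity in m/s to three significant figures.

A = b·y = 41.440 × 0.60 = 24.86 m²
Wide channel: R ≈ y = 0.60 m
Q = (1/n)·A·R^(2/3)·S^(1/2) = (1/0.029) × 24.86 × 0.6000^(2/3) × 0.00028^(1/2) = 10.21 m³/s
V = Q/A = 10.21/24.86 = 0.4105 m/s

0.410 m/s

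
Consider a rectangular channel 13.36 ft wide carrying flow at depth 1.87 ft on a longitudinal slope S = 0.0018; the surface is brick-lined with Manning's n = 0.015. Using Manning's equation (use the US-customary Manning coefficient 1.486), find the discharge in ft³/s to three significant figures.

135 ft³/s

A = b·y = 13.36 × 1.87 = 24.98 ft²
P = b + 2y = 13.36 + 2×1.87 = 17.10 ft
R = A/P = 24.98/17.10 = 1.461 ft
Q = (1.486/n)·A·R^(2/3)·S^(1/2) = (1.486/0.015) × 24.98 × 1.461^(2/3) × 0.0018^(1/2) = 135.2 ft³/s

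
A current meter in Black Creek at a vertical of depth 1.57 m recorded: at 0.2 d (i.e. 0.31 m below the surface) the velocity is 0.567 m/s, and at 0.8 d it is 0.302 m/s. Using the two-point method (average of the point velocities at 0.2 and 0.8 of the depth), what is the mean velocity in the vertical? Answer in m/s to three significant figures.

v̄ = (0.567 + 0.302) / 2 = 0.4345 m/s

0.435 m/s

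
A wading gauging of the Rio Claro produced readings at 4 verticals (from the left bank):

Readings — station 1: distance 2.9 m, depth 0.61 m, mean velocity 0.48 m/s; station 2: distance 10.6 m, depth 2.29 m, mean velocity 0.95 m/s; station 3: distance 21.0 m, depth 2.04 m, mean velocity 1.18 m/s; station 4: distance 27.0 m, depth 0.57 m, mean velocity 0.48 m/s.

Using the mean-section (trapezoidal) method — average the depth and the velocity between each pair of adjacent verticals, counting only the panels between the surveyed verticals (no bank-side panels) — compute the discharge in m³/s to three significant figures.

38.5 m³/s

Panel 1-2: Δb = 7.7 m, d̄ = (0.61+2.29)/2 = 1.45, v̄ = (0.48+0.95)/2 = 0.715 → q = 7.7×1.45×0.715 = 7.983 m³/s
Panel 2-3: Δb = 10.4 m, d̄ = (2.29+2.04)/2 = 2.165, v̄ = (0.95+1.18)/2 = 1.065 → q = 10.4×2.165×1.065 = 23.98 m³/s
Panel 3-4: Δb = 6 m, d̄ = (2.04+0.57)/2 = 1.305, v̄ = (1.18+0.48)/2 = 0.83 → q = 6×1.305×0.83 = 6.499 m³/s
Q = Σ q = 38.46 m³/s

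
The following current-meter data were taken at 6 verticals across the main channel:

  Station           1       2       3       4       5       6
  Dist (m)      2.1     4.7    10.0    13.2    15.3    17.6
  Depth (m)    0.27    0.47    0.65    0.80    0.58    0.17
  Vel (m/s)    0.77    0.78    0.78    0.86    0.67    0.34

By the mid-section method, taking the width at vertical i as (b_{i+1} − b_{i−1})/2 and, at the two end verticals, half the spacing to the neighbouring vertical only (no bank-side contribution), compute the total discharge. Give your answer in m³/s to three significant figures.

w_1 = (4.7 − 2.1)/2 = 1.3 m; q_1 = 0.77 × 0.27 × 1.3 = 0.2703 m³/s
w_2 = (10.0 − 2.1)/2 = 3.95 m; q_2 = 0.78 × 0.47 × 3.95 = 1.448 m³/s
w_3 = (13.2 − 4.7)/2 = 4.25 m; q_3 = 0.78 × 0.65 × 4.25 = 2.155 m³/s
w_4 = (15.3 − 10.0)/2 = 2.65 m; q_4 = 0.86 × 0.80 × 2.65 = 1.823 m³/s
w_5 = (17.6 − 13.2)/2 = 2.2 m; q_5 = 0.67 × 0.58 × 2.2 = 0.8549 m³/s
w_6 = (17.6 − 15.3)/2 = 1.15 m; q_6 = 0.34 × 0.17 × 1.15 = 0.06647 m³/s
Q = Σ qᵢ = 6.618 m³/s

6.62 m³/s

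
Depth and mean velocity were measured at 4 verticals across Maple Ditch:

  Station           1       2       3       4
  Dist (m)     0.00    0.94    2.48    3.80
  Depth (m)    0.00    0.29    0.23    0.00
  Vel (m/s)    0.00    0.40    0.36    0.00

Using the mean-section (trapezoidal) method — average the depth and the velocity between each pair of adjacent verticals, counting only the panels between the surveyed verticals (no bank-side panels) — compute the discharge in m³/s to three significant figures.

0.207 m³/s

Panel 1-2: Δb = 0.94 m, d̄ = (0.00+0.29)/2 = 0.145, v̄ = (0.00+0.40)/2 = 0.2 → q = 0.94×0.145×0.2 = 0.02726 m³/s
Panel 2-3: Δb = 1.54 m, d̄ = (0.29+0.23)/2 = 0.26, v̄ = (0.40+0.36)/2 = 0.38 → q = 1.54×0.26×0.38 = 0.1522 m³/s
Panel 3-4: Δb = 1.32 m, d̄ = (0.23+0.00)/2 = 0.115, v̄ = (0.36+0.00)/2 = 0.18 → q = 1.32×0.115×0.18 = 0.02732 m³/s
Q = Σ q = 0.2067 m³/s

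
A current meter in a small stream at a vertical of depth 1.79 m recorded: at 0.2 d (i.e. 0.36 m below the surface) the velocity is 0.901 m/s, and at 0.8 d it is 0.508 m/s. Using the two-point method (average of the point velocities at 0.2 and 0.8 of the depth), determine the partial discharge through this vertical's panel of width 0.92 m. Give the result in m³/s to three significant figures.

v̄ = (0.901 + 0.508) / 2 = 0.7045 m/s
q = v̄ × d × w = 0.7045 × 1.79 × 0.92 = 1.160 m³/s

1.16 m³/s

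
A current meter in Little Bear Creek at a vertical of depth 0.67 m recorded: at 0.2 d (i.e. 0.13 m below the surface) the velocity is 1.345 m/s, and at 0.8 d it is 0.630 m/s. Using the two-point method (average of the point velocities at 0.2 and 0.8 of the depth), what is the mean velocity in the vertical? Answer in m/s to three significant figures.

v̄ = (1.345 + 0.630) / 2 = 0.9875 m/s

0.988 m/s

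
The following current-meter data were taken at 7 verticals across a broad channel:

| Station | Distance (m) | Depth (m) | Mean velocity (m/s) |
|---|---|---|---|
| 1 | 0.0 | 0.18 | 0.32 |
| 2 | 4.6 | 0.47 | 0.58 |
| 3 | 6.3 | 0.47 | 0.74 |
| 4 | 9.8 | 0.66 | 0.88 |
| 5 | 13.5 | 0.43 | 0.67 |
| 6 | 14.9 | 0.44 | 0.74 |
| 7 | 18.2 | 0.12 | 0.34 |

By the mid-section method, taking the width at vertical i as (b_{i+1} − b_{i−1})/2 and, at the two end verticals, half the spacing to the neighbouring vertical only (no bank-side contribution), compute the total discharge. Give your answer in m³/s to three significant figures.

5.55 m³/s

w_1 = (4.6 − 0.0)/2 = 2.3 m; q_1 = 0.32 × 0.18 × 2.3 = 0.1325 m³/s
w_2 = (6.3 − 0.0)/2 = 3.15 m; q_2 = 0.58 × 0.47 × 3.15 = 0.8587 m³/s
w_3 = (9.8 − 4.6)/2 = 2.6 m; q_3 = 0.74 × 0.47 × 2.6 = 0.9043 m³/s
w_4 = (13.5 − 6.3)/2 = 3.6 m; q_4 = 0.88 × 0.66 × 3.6 = 2.091 m³/s
w_5 = (14.9 − 9.8)/2 = 2.55 m; q_5 = 0.67 × 0.43 × 2.55 = 0.7347 m³/s
w_6 = (18.2 − 13.5)/2 = 2.35 m; q_6 = 0.74 × 0.44 × 2.35 = 0.7652 m³/s
w_7 = (18.2 − 14.9)/2 = 1.65 m; q_7 = 0.34 × 0.12 × 1.65 = 0.06732 m³/s
Q = Σ qᵢ = 5.553 m³/s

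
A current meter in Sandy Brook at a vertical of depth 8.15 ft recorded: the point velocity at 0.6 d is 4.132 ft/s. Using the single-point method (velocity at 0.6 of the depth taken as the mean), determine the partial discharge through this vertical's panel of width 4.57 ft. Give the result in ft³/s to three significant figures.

154 ft³/s

v̄ = v₀.₆ = 4.132 ft/s
q = v̄ × d × w = 4.132 × 8.15 × 4.57 = 153.9 ft³/s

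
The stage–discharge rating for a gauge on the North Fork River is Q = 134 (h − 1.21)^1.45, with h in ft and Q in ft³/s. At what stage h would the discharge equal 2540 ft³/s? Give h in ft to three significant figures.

h − h₀ = (Q/C)^(1/b) = (2540/134)^(1/1.45) = 7.607 ft
h = 1.21 + 7.607 = 8.817 ft

8.82 ft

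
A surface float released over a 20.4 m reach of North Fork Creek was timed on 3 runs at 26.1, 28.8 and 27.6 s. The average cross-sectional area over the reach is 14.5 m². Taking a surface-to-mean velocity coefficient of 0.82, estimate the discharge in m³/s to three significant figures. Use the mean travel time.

8.82 m³/s

t̄ = (26.1 + 28.8 + 27.6) / 3 = 27.5 s
v_surface = L / t̄ = 20.4 / 27.5 = 0.7418 m/s
v_mean = 0.82 × 0.7418 = 0.6083 m/s
Q = A × v_mean = 14.5 × 0.6083 = 8.820 m³/s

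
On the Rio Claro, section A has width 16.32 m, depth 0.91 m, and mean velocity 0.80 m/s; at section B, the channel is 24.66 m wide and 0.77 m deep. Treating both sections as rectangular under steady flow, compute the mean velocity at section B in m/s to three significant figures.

0.626 m/s

Q = A₁V₁ = (16.32×0.91) × 0.80 = 11.88 m³/s
A₂ = 24.66 × 0.77 = 18.99 m²
V₂ = Q/A₂ = 11.88/18.99 = 0.6257 m/s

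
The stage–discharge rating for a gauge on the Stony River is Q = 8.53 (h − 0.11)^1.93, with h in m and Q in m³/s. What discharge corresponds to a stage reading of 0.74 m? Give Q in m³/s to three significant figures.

Q = 8.53 × (0.74 − 0.11)^1.93 = 8.53 × 0.63^1.93 = 3.497 m³/s

3.50 m³/s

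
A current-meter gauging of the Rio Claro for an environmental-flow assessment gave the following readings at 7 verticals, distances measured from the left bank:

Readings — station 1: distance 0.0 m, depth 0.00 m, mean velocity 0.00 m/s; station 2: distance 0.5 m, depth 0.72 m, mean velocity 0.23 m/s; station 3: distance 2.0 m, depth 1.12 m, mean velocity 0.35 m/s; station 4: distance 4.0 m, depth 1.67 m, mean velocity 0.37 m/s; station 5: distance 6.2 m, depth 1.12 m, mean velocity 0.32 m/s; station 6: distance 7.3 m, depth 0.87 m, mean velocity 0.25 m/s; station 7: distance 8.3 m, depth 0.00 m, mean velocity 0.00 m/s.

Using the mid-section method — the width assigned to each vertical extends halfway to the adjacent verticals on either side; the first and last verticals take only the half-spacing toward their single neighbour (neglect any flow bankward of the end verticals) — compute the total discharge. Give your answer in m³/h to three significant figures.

w_2 = (2.0 − 0.0)/2 = 1 m; q_2 = 0.23 × 0.72 × 1 = 0.1656 m³/s
w_3 = (4.0 − 0.5)/2 = 1.75 m; q_3 = 0.35 × 1.12 × 1.75 = 0.6860 m³/s
w_4 = (6.2 − 2.0)/2 = 2.1 m; q_4 = 0.37 × 1.67 × 2.1 = 1.298 m³/s
w_5 = (7.3 − 4.0)/2 = 1.65 m; q_5 = 0.32 × 1.12 × 1.65 = 0.5914 m³/s
w_6 = (8.3 − 6.2)/2 = 1.05 m; q_6 = 0.25 × 0.87 × 1.05 = 0.2284 m³/s
Stations 1, 7 contribute zero (depth or velocity is 0).
Q = Σ qᵢ = 2.969 m³/s
= 2.969 × 3600 = 10690 m³/h

10700 m³/h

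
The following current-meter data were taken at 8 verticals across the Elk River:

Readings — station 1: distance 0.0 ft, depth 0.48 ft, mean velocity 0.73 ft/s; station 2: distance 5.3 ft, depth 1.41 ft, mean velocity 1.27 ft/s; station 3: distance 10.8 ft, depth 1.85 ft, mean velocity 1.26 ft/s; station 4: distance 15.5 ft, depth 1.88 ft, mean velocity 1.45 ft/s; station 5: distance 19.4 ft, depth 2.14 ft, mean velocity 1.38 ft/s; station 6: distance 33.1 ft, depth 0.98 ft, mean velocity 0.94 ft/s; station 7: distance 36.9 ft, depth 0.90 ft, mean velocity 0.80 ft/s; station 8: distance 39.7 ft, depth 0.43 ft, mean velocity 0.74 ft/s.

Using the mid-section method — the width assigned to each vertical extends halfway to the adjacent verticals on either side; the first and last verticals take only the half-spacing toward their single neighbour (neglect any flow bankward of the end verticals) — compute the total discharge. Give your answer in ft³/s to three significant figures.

w_1 = (5.3 − 0.0)/2 = 2.65 ft; q_1 = 0.73 × 0.48 × 2.65 = 0.9286 ft³/s
w_2 = (10.8 − 0.0)/2 = 5.4 ft; q_2 = 1.27 × 1.41 × 5.4 = 9.670 ft³/s
w_3 = (15.5 − 5.3)/2 = 5.1 ft; q_3 = 1.26 × 1.85 × 5.1 = 11.89 ft³/s
w_4 = (19.4 − 10.8)/2 = 4.3 ft; q_4 = 1.45 × 1.88 × 4.3 = 11.72 ft³/s
w_5 = (33.1 − 15.5)/2 = 8.8 ft; q_5 = 1.38 × 2.14 × 8.8 = 25.99 ft³/s
w_6 = (36.9 − 19.4)/2 = 8.75 ft; q_6 = 0.94 × 0.98 × 8.75 = 8.061 ft³/s
w_7 = (39.7 − 33.1)/2 = 3.3 ft; q_7 = 0.80 × 0.90 × 3.3 = 2.376 ft³/s
w_8 = (39.7 − 36.9)/2 = 1.4 ft; q_8 = 0.74 × 0.43 × 1.4 = 0.4455 ft³/s
Q = Σ qᵢ = 71.08 ft³/s

71.1 ft³/s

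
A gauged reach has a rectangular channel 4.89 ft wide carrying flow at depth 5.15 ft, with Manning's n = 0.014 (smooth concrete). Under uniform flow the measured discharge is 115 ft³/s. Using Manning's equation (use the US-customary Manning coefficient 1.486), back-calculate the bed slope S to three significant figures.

A = b·y = 4.89 × 5.15 = 25.18 ft²
P = b + 2y = 4.89 + 2×5.15 = 15.19 ft
R = A/P = 25.18/15.19 = 1.658 ft
S = (Q·n / (1.486·A·R^(2/3)))² = (115×0.014 / (1.486×25.18×1.401))² = 0.0009433

0.000943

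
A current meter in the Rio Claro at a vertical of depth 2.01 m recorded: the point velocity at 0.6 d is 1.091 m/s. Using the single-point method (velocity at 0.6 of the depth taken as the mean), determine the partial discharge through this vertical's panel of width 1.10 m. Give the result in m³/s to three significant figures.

2.41 m³/s

v̄ = v₀.₆ = 1.091 m/s
q = v̄ × d × w = 1.091 × 2.01 × 1.10 = 2.412 m³/s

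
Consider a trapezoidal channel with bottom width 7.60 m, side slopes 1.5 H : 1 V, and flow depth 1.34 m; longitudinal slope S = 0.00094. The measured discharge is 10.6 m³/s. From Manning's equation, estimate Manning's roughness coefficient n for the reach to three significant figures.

A = (b + z·y)·y = (7.60 + 1.5×1.34)×1.34 = 12.88 m²
P = b + 2y√(1+z²) = 7.60 + 2×1.34×√(1+1.5²) = 12.43 m
R = A/P = 12.88/12.43 = 1.036 m
n = (1/Q)·A·R^(2/3)·S^(1/2) = (1/10.6) × 12.88 × 1.024 × 0.03066 = 0.03813

0.0381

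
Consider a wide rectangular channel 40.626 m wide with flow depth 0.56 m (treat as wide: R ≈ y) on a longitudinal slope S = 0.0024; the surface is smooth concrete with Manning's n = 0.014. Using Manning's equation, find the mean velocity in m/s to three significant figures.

A = b·y = 40.626 × 0.56 = 22.75 m²
Wide channel: R ≈ y = 0.56 m
Q = (1/n)·A·R^(2/3)·S^(1/2) = (1/0.014) × 22.75 × 0.5600^(2/3) × 0.0024^(1/2) = 54.09 m³/s
V = Q/A = 54.09/22.75 = 2.377 m/s

2.38 m/s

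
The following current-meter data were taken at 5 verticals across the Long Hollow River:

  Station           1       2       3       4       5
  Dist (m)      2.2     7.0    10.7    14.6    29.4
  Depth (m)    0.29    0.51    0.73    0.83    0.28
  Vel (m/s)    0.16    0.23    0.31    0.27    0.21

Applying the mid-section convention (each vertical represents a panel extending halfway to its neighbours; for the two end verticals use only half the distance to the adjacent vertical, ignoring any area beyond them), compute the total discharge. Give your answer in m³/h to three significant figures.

w_1 = (7.0 − 2.2)/2 = 2.4 m; q_1 = 0.16 × 0.29 × 2.4 = 0.1114 m³/s
w_2 = (10.7 − 2.2)/2 = 4.25 m; q_2 = 0.23 × 0.51 × 4.25 = 0.4985 m³/s
w_3 = (14.6 − 7.0)/2 = 3.8 m; q_3 = 0.31 × 0.73 × 3.8 = 0.8599 m³/s
w_4 = (29.4 − 10.7)/2 = 9.35 m; q_4 = 0.27 × 0.83 × 9.35 = 2.095 m³/s
w_5 = (29.4 − 14.6)/2 = 7.4 m; q_5 = 0.21 × 0.28 × 7.4 = 0.4351 m³/s
Q = Σ qᵢ = 4.000 m³/s
= 4.000 × 3600 = 14400 m³/h

14400 m³/h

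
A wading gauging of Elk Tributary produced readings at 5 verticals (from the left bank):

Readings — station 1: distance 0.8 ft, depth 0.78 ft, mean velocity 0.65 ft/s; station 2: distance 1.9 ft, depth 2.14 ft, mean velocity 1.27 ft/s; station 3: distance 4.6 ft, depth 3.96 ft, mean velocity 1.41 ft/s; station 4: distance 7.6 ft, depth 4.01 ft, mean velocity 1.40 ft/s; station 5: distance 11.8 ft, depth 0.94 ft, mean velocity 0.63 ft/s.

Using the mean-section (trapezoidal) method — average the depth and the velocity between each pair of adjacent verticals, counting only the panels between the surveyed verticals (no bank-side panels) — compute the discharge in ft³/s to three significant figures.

Panel 1-2: Δb = 1.1 ft, d̄ = (0.78+2.14)/2 = 1.46, v̄ = (0.65+1.27)/2 = 0.96 → q = 1.1×1.46×0.96 = 1.542 ft³/s
Panel 2-3: Δb = 2.7 ft, d̄ = (2.14+3.96)/2 = 3.05, v̄ = (1.27+1.41)/2 = 1.34 → q = 2.7×3.05×1.34 = 11.03 ft³/s
Panel 3-4: Δb = 3 ft, d̄ = (3.96+4.01)/2 = 3.985, v̄ = (1.41+1.40)/2 = 1.405 → q = 3×3.985×1.405 = 16.80 ft³/s
Panel 4-5: Δb = 4.2 ft, d̄ = (4.01+0.94)/2 = 2.475, v̄ = (1.40+0.63)/2 = 1.015 → q = 4.2×2.475×1.015 = 10.55 ft³/s
Q = Σ q = 39.92 ft³/s

39.9 ft³/s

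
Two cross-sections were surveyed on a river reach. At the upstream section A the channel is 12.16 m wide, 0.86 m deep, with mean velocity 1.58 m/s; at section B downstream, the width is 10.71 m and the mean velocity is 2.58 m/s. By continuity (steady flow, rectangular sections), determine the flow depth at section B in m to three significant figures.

Q = A₁V₁ = (12.16×0.86) × 1.58 = 16.52 m³/s
d₂ = Q/(b₂ V₂) = 16.52/(10.71×2.58) = 0.5980 m

0.598 m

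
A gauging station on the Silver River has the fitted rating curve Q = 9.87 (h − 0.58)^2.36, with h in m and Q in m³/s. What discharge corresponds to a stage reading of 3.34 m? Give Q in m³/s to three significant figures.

Q = 9.87 × (3.34 − 0.58)^2.36 = 9.87 × 2.76^2.36 = 108.4 m³/s

108 m³/s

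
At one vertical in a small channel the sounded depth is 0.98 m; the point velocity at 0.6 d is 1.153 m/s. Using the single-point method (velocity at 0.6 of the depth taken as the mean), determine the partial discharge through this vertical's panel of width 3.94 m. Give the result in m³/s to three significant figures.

v̄ = v₀.₆ = 1.153 m/s
q = v̄ × d × w = 1.153 × 0.98 × 3.94 = 4.452 m³/s

4.45 m³/s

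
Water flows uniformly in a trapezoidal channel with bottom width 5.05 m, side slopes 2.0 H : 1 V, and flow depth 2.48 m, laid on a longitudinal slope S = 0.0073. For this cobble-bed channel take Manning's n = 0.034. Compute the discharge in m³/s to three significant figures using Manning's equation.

A = (b + z·y)·y = (5.05 + 2.0×2.48)×2.48 = 24.82 m²
P = b + 2y√(1+z²) = 5.05 + 2×2.48×√(1+2.0²) = 16.14 m
R = A/P = 24.82/16.14 = 1.538 m
Q = (1/n)·A·R^(2/3)·S^(1/2) = (1/0.034) × 24.82 × 1.538^(2/3) × 0.0073^(1/2) = 83.12 m³/s

83.1 m³/s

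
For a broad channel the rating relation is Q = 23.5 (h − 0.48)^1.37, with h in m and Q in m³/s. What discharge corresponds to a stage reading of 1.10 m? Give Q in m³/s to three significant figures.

Q = 23.5 × (1.10 − 0.48)^1.37 = 23.5 × 0.62^1.37 = 12.21 m³/s

12.2 m³/s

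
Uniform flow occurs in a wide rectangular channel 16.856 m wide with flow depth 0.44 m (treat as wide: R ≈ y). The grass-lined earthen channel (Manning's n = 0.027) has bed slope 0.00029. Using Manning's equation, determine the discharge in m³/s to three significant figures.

2.71 m³/s

A = b·y = 16.856 × 0.44 = 7.417 m²
Wide channel: R ≈ y = 0.44 m
Q = (1/n)·A·R^(2/3)·S^(1/2) = (1/0.027) × 7.417 × 0.4400^(2/3) × 0.00029^(1/2) = 2.706 m³/s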